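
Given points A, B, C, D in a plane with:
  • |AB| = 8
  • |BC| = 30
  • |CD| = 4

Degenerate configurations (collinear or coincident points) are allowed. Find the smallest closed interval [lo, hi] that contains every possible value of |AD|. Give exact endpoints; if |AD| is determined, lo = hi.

|AD| ∈ [18, 42]  (≈ [18.0000, 42.0000])

|AB| ∈ {8}
|BC| ∈ {30}
|CD| ∈ {4}
|AC| ∈ [22, 38]
|BD| ∈ [26, 34]
|AD| ∈ [18, 42]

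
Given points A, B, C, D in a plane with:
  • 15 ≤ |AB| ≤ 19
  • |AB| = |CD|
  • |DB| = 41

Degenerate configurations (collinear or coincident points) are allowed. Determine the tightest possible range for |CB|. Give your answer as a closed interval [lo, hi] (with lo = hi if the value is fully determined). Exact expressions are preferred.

|CB| ∈ [22, 60]  (≈ [22.0000, 60.0000])

|AB| ∈ [15, 19]
|BD| ∈ {41}
|CD| ∈ [15, 19]
|AD| ∈ [22, 60]
|BC| ∈ [22, 60]
|AC| ∈ [3, 79]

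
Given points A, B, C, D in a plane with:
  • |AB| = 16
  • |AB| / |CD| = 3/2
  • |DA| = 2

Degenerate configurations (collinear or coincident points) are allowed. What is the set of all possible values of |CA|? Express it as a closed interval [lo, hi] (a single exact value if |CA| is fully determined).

|AB| ∈ {16}
|AD| ∈ {2}
|CD| ∈ {32/3}
|BD| ∈ [14, 18]
|AC| ∈ [26/3, 38/3]
|BC| ∈ [10/3, 86/3]

|CA| ∈ [26/3, 38/3]  (≈ [8.6667, 12.6667])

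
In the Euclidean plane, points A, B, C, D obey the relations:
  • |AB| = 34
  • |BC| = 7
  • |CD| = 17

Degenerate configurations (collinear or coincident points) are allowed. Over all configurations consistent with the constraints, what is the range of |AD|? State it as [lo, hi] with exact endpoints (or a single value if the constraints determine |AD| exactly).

|AB| ∈ {34}
|BC| ∈ {7}
|CD| ∈ {17}
|AC| ∈ [27, 41]
|BD| ∈ [10, 24]
|AD| ∈ [10, 58]

|AD| ∈ [10, 58]  (≈ [10.0000, 58.0000])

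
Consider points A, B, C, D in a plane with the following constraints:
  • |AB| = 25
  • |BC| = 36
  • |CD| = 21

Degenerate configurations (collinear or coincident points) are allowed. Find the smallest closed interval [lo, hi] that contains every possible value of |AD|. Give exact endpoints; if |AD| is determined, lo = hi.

|AB| ∈ {25}
|BC| ∈ {36}
|CD| ∈ {21}
|AC| ∈ [11, 61]
|BD| ∈ [15, 57]
|AD| ∈ [0, 82]

|AD| ∈ [0, 82]  (≈ [0.0000, 82.0000])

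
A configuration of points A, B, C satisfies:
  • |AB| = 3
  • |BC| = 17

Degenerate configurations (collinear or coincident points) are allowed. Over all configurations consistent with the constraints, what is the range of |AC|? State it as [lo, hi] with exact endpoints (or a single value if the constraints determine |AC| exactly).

|AB| ∈ {3}
|BC| ∈ {17}
|AC| ∈ [14, 20]

|AC| ∈ [14, 20]  (≈ [14.0000, 20.0000])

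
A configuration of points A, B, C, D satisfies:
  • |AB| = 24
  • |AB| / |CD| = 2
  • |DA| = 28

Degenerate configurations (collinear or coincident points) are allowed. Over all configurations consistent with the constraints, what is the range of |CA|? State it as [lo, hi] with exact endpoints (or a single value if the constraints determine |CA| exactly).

|CA| ∈ [16, 40]  (≈ [16.0000, 40.0000])

|AB| ∈ {24}
|AD| ∈ {28}
|CD| ∈ {12}
|BD| ∈ [4, 52]
|AC| ∈ [16, 40]
|BC| ∈ [0, 64]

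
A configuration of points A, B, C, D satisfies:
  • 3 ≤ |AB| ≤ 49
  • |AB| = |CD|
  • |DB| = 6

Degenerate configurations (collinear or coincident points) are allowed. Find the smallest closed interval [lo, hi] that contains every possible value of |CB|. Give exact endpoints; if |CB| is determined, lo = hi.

|CB| ∈ [0, 55]  (≈ [0.0000, 55.0000])

|AB| ∈ [3, 49]
|BD| ∈ {6}
|CD| ∈ [3, 49]
|AD| ∈ [0, 55]
|BC| ∈ [0, 55]
|AC| ∈ [0, 104]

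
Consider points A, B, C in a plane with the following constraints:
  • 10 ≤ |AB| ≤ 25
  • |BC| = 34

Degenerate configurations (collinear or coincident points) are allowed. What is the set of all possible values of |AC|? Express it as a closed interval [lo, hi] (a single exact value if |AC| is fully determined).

|AC| ∈ [9, 59]  (≈ [9.0000, 59.0000])

|AB| ∈ [10, 25]
|BC| ∈ {34}
|AC| ∈ [9, 59]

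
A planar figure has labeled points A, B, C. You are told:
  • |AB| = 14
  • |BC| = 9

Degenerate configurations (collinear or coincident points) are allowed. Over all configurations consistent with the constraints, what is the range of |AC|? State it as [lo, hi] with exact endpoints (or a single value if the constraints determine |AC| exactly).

|AC| ∈ [5, 23]  (≈ [5.0000, 23.0000])

|AB| ∈ {14}
|BC| ∈ {9}
|AC| ∈ [5, 23]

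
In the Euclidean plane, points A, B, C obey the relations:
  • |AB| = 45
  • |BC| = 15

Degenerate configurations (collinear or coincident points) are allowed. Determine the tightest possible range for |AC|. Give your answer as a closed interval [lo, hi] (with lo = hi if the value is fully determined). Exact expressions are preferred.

|AB| ∈ {45}
|BC| ∈ {15}
|AC| ∈ [30, 60]

|AC| ∈ [30, 60]  (≈ [30.0000, 60.0000])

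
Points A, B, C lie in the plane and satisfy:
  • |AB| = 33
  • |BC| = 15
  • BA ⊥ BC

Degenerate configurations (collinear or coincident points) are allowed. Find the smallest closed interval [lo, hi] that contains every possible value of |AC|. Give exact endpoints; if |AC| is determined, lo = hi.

|AB| ∈ {33}
|BC| ∈ {15}
|AC| ∈ {3·√(146)}

|AC| = 3·√(146)  (≈ 36.2491)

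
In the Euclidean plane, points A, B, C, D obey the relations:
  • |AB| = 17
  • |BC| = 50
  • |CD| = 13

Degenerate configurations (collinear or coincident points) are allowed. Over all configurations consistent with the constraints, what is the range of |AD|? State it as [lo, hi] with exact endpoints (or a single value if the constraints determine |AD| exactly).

|AD| ∈ [20, 80]  (≈ [20.0000, 80.0000])

|AB| ∈ {17}
|BC| ∈ {50}
|CD| ∈ {13}
|AC| ∈ [33, 67]
|BD| ∈ [37, 63]
|AD| ∈ [20, 80]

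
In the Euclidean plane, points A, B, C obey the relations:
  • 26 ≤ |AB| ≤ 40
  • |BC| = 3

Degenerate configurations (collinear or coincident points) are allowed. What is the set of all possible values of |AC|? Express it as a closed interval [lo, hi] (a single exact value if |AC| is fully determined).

|AC| ∈ [23, 43]  (≈ [23.0000, 43.0000])

|AB| ∈ [26, 40]
|BC| ∈ {3}
|AC| ∈ [23, 43]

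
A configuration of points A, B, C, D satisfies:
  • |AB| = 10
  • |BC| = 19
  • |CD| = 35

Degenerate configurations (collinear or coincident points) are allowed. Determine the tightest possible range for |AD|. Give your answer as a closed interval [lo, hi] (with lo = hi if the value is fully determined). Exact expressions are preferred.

|AB| ∈ {10}
|BC| ∈ {19}
|CD| ∈ {35}
|AC| ∈ [9, 29]
|BD| ∈ [16, 54]
|AD| ∈ [6, 64]

|AD| ∈ [6, 64]  (≈ [6.0000, 64.0000])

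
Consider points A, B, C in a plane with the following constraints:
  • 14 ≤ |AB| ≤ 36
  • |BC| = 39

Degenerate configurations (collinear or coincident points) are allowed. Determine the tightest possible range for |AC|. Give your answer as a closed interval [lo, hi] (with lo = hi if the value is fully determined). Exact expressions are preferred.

|AC| ∈ [3, 75]  (≈ [3.0000, 75.0000])

|AB| ∈ [14, 36]
|BC| ∈ {39}
|AC| ∈ [3, 75]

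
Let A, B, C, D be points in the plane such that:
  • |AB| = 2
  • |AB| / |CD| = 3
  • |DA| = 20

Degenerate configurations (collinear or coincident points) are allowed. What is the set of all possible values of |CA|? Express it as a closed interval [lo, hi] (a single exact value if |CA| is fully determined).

|AB| ∈ {2}
|AD| ∈ {20}
|CD| ∈ {2/3}
|BD| ∈ [18, 22]
|AC| ∈ [58/3, 62/3]
|BC| ∈ [52/3, 68/3]

|CA| ∈ [58/3, 62/3]  (≈ [19.3333, 20.6667])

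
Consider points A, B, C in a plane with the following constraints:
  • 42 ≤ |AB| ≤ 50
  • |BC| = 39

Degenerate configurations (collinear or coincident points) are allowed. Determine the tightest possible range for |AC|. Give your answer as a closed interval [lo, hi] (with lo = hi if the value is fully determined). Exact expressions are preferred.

|AC| ∈ [3, 89]  (≈ [3.0000, 89.0000])

|AB| ∈ [42, 50]
|BC| ∈ {39}
|AC| ∈ [3, 89]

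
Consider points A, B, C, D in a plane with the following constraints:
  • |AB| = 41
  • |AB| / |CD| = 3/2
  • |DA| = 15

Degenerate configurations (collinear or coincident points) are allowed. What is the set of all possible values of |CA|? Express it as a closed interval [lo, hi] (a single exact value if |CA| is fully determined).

|AB| ∈ {41}
|AD| ∈ {15}
|CD| ∈ {82/3}
|BD| ∈ [26, 56]
|AC| ∈ [37/3, 127/3]
|BC| ∈ [0, 250/3]

|CA| ∈ [37/3, 127/3]  (≈ [12.3333, 42.3333])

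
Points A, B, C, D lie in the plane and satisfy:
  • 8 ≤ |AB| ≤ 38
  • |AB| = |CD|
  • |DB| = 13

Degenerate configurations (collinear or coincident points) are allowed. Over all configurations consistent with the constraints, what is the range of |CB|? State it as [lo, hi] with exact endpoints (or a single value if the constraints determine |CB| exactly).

|CB| ∈ [0, 51]  (≈ [0.0000, 51.0000])

|AB| ∈ [8, 38]
|BD| ∈ {13}
|CD| ∈ [8, 38]
|AD| ∈ [0, 51]
|BC| ∈ [0, 51]
|AC| ∈ [0, 89]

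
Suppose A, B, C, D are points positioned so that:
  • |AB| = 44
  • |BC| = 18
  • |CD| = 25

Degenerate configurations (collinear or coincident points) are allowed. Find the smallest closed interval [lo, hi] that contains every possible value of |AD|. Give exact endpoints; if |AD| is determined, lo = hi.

|AB| ∈ {44}
|BC| ∈ {18}
|CD| ∈ {25}
|AC| ∈ [26, 62]
|BD| ∈ [7, 43]
|AD| ∈ [1, 87]

|AD| ∈ [1, 87]  (≈ [1.0000, 87.0000])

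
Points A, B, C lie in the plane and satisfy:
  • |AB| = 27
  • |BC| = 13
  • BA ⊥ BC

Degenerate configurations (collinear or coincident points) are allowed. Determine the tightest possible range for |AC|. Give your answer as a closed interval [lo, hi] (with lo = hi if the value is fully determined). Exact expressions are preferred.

|AC| = √(898)  (≈ 29.9666)

|AB| ∈ {27}
|BC| ∈ {13}
|AC| ∈ {√(898)}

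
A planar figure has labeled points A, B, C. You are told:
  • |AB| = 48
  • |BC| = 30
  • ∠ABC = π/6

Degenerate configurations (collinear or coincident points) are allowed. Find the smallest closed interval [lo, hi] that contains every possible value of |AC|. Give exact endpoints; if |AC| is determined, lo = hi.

|AB| ∈ {48}
|BC| ∈ {30}
|AC| ∈ {6·√(89 - 40·√(3))}

|AC| = 6·√(89 - 40·√(3))  (≈ 26.6430)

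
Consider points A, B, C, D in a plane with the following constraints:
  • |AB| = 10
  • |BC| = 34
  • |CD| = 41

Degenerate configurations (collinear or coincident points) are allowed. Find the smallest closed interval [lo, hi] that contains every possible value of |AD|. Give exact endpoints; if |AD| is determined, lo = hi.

|AD| ∈ [0, 85]  (≈ [0.0000, 85.0000])

|AB| ∈ {10}
|BC| ∈ {34}
|CD| ∈ {41}
|AC| ∈ [24, 44]
|BD| ∈ [7, 75]
|AD| ∈ [0, 85]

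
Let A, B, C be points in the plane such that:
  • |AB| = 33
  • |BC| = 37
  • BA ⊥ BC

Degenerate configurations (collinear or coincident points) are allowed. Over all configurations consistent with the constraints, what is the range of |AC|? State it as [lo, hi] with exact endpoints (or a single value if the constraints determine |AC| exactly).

|AB| ∈ {33}
|BC| ∈ {37}
|AC| ∈ {√(2458)}

|AC| = √(2458)  (≈ 49.5782)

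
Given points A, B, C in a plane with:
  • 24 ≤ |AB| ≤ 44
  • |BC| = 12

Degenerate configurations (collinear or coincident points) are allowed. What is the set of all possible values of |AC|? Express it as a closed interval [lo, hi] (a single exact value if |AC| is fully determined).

|AB| ∈ [24, 44]
|BC| ∈ {12}
|AC| ∈ [12, 56]

|AC| ∈ [12, 56]  (≈ [12.0000, 56.0000])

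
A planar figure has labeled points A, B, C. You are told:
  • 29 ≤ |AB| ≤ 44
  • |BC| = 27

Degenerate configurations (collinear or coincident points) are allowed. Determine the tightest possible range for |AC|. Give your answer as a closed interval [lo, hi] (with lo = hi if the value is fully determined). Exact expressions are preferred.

|AB| ∈ [29, 44]
|BC| ∈ {27}
|AC| ∈ [2, 71]

|AC| ∈ [2, 71]  (≈ [2.0000, 71.0000])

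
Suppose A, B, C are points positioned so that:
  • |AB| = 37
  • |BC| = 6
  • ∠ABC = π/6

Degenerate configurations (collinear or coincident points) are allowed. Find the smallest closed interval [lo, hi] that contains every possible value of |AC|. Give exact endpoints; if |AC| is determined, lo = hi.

|AB| ∈ {37}
|BC| ∈ {6}
|AC| ∈ {√(1405 - 222·√(3))}

|AC| = √(1405 - 222·√(3))  (≈ 31.9450)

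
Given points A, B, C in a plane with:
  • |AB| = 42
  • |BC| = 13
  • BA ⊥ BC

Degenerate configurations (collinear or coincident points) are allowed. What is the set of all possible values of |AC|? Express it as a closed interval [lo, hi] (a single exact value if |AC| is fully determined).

|AC| = √(1933)  (≈ 43.9659)

|AB| ∈ {42}
|BC| ∈ {13}
|AC| ∈ {√(1933)}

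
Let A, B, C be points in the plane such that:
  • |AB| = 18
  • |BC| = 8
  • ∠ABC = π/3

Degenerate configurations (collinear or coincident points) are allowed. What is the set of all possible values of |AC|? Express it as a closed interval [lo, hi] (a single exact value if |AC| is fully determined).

|AB| ∈ {18}
|BC| ∈ {8}
|AC| ∈ {2·√(61)}

|AC| = 2·√(61)  (≈ 15.6205)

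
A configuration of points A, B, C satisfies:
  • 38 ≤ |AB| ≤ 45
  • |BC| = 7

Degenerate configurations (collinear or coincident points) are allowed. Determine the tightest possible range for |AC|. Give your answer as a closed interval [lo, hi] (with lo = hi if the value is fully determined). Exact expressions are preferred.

|AC| ∈ [31, 52]  (≈ [31.0000, 52.0000])

|AB| ∈ [38, 45]
|BC| ∈ {7}
|AC| ∈ [31, 52]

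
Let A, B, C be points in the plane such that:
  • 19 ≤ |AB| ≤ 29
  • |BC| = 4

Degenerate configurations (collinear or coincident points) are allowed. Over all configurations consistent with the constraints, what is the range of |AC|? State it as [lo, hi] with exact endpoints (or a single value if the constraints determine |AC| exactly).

|AC| ∈ [15, 33]  (≈ [15.0000, 33.0000])

|AB| ∈ [19, 29]
|BC| ∈ {4}
|AC| ∈ [15, 33]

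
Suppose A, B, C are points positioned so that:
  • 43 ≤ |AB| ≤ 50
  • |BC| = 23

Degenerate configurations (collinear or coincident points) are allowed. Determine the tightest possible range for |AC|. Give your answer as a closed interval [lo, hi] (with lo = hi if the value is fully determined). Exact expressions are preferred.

|AB| ∈ [43, 50]
|BC| ∈ {23}
|AC| ∈ [20, 73]

|AC| ∈ [20, 73]  (≈ [20.0000, 73.0000])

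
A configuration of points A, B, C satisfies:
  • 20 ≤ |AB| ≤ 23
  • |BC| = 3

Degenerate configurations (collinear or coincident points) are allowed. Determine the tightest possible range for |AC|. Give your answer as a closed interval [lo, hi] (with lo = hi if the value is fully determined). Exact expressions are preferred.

|AB| ∈ [20, 23]
|BC| ∈ {3}
|AC| ∈ [17, 26]

|AC| ∈ [17, 26]  (≈ [17.0000, 26.0000])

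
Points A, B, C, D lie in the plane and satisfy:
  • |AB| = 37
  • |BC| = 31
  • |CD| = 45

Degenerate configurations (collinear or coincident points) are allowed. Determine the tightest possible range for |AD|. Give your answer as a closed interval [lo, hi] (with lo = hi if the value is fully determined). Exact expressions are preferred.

|AD| ∈ [0, 113]  (≈ [0.0000, 113.0000])

|AB| ∈ {37}
|BC| ∈ {31}
|CD| ∈ {45}
|AC| ∈ [6, 68]
|BD| ∈ [14, 76]
|AD| ∈ [0, 113]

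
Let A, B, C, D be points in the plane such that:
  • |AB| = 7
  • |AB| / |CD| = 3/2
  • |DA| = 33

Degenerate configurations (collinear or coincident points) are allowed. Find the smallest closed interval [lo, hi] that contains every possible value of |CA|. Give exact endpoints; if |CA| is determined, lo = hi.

|CA| ∈ [85/3, 113/3]  (≈ [28.3333, 37.6667])

|AB| ∈ {7}
|AD| ∈ {33}
|CD| ∈ {14/3}
|BD| ∈ [26, 40]
|AC| ∈ [85/3, 113/3]
|BC| ∈ [64/3, 134/3]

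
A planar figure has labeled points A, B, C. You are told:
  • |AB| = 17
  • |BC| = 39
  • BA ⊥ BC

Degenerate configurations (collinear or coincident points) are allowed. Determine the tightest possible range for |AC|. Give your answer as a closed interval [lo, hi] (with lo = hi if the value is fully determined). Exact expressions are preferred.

|AC| = √(1810)  (≈ 42.5441)

|AB| ∈ {17}
|BC| ∈ {39}
|AC| ∈ {√(1810)}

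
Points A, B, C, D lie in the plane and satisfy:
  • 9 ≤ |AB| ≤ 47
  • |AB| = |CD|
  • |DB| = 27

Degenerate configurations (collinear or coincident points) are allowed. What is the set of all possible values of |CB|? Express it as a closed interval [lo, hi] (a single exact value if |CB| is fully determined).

|CB| ∈ [0, 74]  (≈ [0.0000, 74.0000])

|AB| ∈ [9, 47]
|BD| ∈ {27}
|CD| ∈ [9, 47]
|AD| ∈ [0, 74]
|BC| ∈ [0, 74]
|AC| ∈ [0, 121]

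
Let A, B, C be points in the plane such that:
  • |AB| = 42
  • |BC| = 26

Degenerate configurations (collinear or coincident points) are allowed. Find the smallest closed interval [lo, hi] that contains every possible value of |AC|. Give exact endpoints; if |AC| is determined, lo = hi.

|AB| ∈ {42}
|BC| ∈ {26}
|AC| ∈ [16, 68]

|AC| ∈ [16, 68]  (≈ [16.0000, 68.0000])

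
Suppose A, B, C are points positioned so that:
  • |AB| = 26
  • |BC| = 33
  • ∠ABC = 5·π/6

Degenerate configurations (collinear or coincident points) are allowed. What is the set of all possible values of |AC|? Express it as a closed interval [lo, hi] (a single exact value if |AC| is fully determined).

|AB| ∈ {26}
|BC| ∈ {33}
|AC| ∈ {√(858·√(3) + 1765)}

|AC| = √(858·√(3) + 1765)  (≈ 57.0184)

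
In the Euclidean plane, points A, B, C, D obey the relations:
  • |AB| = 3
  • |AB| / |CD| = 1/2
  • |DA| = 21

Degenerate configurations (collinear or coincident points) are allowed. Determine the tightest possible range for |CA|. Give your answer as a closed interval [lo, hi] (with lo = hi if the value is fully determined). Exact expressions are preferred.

|AB| ∈ {3}
|AD| ∈ {21}
|CD| ∈ {6}
|BD| ∈ [18, 24]
|AC| ∈ [15, 27]
|BC| ∈ [12, 30]

|CA| ∈ [15, 27]  (≈ [15.0000, 27.0000])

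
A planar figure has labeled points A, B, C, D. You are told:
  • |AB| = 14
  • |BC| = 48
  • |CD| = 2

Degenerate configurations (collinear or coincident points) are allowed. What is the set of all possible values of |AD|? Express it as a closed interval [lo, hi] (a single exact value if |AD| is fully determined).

|AD| ∈ [32, 64]  (≈ [32.0000, 64.0000])

|AB| ∈ {14}
|BC| ∈ {48}
|CD| ∈ {2}
|AC| ∈ [34, 62]
|BD| ∈ [46, 50]
|AD| ∈ [32, 64]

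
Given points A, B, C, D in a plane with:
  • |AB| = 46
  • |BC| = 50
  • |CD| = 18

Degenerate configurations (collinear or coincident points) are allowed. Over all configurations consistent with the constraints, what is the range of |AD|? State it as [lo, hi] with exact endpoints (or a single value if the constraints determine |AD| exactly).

|AD| ∈ [0, 114]  (≈ [0.0000, 114.0000])

|AB| ∈ {46}
|BC| ∈ {50}
|CD| ∈ {18}
|AC| ∈ [4, 96]
|BD| ∈ [32, 68]
|AD| ∈ [0, 114]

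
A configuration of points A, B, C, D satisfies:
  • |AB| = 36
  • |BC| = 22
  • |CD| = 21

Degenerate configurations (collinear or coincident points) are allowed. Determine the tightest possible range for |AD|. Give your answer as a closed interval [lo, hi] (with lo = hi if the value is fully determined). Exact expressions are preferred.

|AB| ∈ {36}
|BC| ∈ {22}
|CD| ∈ {21}
|AC| ∈ [14, 58]
|BD| ∈ [1, 43]
|AD| ∈ [0, 79]

|AD| ∈ [0, 79]  (≈ [0.0000, 79.0000])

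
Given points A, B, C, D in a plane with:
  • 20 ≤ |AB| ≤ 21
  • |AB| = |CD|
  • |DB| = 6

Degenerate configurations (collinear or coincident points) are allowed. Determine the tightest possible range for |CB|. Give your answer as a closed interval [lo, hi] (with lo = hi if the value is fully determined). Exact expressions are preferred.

|CB| ∈ [14, 27]  (≈ [14.0000, 27.0000])

|AB| ∈ [20, 21]
|BD| ∈ {6}
|CD| ∈ [20, 21]
|AD| ∈ [14, 27]
|BC| ∈ [14, 27]
|AC| ∈ [0, 48]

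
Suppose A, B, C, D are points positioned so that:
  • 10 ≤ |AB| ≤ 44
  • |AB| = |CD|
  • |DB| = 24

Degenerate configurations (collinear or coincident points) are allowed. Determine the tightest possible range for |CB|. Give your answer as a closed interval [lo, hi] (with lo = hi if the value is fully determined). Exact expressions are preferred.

|AB| ∈ [10, 44]
|BD| ∈ {24}
|CD| ∈ [10, 44]
|AD| ∈ [0, 68]
|BC| ∈ [0, 68]
|AC| ∈ [0, 112]

|CB| ∈ [0, 68]  (≈ [0.0000, 68.0000])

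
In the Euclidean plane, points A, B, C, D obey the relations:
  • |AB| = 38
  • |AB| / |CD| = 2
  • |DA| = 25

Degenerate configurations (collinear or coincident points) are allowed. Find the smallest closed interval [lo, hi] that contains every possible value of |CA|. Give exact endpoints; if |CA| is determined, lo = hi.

|CA| ∈ [6, 44]  (≈ [6.0000, 44.0000])

|AB| ∈ {38}
|AD| ∈ {25}
|CD| ∈ {19}
|BD| ∈ [13, 63]
|AC| ∈ [6, 44]
|BC| ∈ [0, 82]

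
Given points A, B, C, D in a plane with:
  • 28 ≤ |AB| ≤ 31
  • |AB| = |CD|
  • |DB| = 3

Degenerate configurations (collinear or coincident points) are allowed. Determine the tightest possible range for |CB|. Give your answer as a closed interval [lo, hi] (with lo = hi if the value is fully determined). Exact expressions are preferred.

|CB| ∈ [25, 34]  (≈ [25.0000, 34.0000])

|AB| ∈ [28, 31]
|BD| ∈ {3}
|CD| ∈ [28, 31]
|AD| ∈ [25, 34]
|BC| ∈ [25, 34]
|AC| ∈ [0, 65]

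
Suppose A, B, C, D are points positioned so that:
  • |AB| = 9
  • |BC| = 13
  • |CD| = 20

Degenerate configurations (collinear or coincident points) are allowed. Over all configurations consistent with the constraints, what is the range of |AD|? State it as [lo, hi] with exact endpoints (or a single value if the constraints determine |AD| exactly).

|AD| ∈ [0, 42]  (≈ [0.0000, 42.0000])

|AB| ∈ {9}
|BC| ∈ {13}
|CD| ∈ {20}
|AC| ∈ [4, 22]
|BD| ∈ [7, 33]
|AD| ∈ [0, 42]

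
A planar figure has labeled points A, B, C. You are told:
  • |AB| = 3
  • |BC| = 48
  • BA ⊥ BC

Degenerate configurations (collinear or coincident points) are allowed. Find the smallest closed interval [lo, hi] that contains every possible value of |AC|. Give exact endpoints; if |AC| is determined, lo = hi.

|AB| ∈ {3}
|BC| ∈ {48}
|AC| ∈ {3·√(257)}

|AC| = 3·√(257)  (≈ 48.0937)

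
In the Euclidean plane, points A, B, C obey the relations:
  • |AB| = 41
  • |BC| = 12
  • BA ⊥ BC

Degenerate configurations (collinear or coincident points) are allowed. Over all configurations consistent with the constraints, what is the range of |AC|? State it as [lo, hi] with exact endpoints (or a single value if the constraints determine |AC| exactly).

|AC| = 5·√(73)  (≈ 42.7200)

|AB| ∈ {41}
|BC| ∈ {12}
|AC| ∈ {5·√(73)}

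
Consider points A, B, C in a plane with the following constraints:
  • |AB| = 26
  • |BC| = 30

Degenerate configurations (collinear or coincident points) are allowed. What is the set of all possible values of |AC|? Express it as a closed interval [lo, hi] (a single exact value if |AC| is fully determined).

|AC| ∈ [4, 56]  (≈ [4.0000, 56.0000])

|AB| ∈ {26}
|BC| ∈ {30}
|AC| ∈ [4, 56]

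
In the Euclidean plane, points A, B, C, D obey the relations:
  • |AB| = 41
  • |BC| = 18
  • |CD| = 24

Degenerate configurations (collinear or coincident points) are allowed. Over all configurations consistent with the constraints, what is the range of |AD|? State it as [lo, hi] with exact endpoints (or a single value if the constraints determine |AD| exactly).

|AB| ∈ {41}
|BC| ∈ {18}
|CD| ∈ {24}
|AC| ∈ [23, 59]
|BD| ∈ [6, 42]
|AD| ∈ [0, 83]

|AD| ∈ [0, 83]  (≈ [0.0000, 83.0000])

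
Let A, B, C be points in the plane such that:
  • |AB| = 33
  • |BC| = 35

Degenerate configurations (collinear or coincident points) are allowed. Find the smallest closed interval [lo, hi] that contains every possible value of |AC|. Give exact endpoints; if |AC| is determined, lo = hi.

|AC| ∈ [2, 68]  (≈ [2.0000, 68.0000])

|AB| ∈ {33}
|BC| ∈ {35}
|AC| ∈ [2, 68]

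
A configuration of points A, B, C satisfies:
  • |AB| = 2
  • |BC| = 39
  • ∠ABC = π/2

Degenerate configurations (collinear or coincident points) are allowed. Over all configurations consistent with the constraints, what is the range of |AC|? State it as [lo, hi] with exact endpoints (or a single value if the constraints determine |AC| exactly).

|AC| = 5·√(61)  (≈ 39.0512)

|AB| ∈ {2}
|BC| ∈ {39}
|AC| ∈ {5·√(61)}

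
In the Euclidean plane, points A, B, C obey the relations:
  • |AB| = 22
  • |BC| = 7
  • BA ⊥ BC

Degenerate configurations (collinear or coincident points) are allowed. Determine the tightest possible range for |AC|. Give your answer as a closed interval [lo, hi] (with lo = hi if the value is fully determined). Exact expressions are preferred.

|AB| ∈ {22}
|BC| ∈ {7}
|AC| ∈ {√(533)}

|AC| = √(533)  (≈ 23.0868)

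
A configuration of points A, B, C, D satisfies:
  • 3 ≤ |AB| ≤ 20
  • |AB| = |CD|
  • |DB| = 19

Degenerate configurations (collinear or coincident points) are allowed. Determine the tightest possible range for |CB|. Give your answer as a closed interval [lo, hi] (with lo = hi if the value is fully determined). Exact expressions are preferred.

|CB| ∈ [0, 39]  (≈ [0.0000, 39.0000])

|AB| ∈ [3, 20]
|BD| ∈ {19}
|CD| ∈ [3, 20]
|AD| ∈ [0, 39]
|BC| ∈ [0, 39]
|AC| ∈ [0, 59]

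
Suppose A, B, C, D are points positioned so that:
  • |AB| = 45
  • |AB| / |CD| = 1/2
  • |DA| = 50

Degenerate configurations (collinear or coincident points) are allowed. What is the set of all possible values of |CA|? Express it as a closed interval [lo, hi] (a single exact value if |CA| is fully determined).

|CA| ∈ [40, 140]  (≈ [40.0000, 140.0000])

|AB| ∈ {45}
|AD| ∈ {50}
|CD| ∈ {90}
|BD| ∈ [5, 95]
|AC| ∈ [40, 140]
|BC| ∈ [0, 185]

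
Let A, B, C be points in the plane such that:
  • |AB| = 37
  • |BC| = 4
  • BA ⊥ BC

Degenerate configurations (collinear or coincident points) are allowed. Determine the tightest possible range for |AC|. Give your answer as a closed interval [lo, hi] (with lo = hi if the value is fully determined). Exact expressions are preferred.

|AC| = √(1385)  (≈ 37.2156)

|AB| ∈ {37}
|BC| ∈ {4}
|AC| ∈ {√(1385)}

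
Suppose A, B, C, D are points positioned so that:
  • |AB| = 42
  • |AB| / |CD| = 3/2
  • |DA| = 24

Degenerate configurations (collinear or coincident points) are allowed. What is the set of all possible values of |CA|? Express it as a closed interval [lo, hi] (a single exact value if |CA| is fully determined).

|CA| ∈ [4, 52]  (≈ [4.0000, 52.0000])

|AB| ∈ {42}
|AD| ∈ {24}
|CD| ∈ {28}
|BD| ∈ [18, 66]
|AC| ∈ [4, 52]
|BC| ∈ [0, 94]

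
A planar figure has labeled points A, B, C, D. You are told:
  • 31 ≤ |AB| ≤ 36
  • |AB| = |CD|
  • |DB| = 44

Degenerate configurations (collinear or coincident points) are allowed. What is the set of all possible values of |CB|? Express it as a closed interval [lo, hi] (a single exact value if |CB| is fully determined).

|CB| ∈ [8, 80]  (≈ [8.0000, 80.0000])

|AB| ∈ [31, 36]
|BD| ∈ {44}
|CD| ∈ [31, 36]
|AD| ∈ [8, 80]
|BC| ∈ [8, 80]
|AC| ∈ [0, 116]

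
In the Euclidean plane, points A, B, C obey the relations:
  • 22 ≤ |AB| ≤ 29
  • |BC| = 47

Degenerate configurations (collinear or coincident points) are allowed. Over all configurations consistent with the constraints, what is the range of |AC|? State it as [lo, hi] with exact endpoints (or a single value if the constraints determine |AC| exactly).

|AC| ∈ [18, 76]  (≈ [18.0000, 76.0000])

|AB| ∈ [22, 29]
|BC| ∈ {47}
|AC| ∈ [18, 76]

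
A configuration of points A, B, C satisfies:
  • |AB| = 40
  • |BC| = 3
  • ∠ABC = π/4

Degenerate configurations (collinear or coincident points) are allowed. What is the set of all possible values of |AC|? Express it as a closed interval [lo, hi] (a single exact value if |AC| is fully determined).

|AC| = √(1609 - 120·√(2))  (≈ 37.9380)

|AB| ∈ {40}
|BC| ∈ {3}
|AC| ∈ {√(1609 - 120·√(2))}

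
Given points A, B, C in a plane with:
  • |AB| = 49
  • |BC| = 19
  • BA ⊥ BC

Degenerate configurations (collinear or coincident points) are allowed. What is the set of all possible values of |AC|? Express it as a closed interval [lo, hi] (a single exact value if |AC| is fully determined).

|AC| = √(2762)  (≈ 52.5547)

|AB| ∈ {49}
|BC| ∈ {19}
|AC| ∈ {√(2762)}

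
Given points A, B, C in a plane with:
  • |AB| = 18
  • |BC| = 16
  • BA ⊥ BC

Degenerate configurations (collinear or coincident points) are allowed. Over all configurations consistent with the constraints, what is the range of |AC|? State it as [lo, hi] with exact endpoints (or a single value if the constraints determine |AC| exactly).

|AB| ∈ {18}
|BC| ∈ {16}
|AC| ∈ {2·√(145)}

|AC| = 2·√(145)  (≈ 24.0832)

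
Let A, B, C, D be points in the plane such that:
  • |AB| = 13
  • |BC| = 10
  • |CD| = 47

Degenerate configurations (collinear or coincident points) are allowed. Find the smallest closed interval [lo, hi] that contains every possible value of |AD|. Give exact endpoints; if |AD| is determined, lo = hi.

|AD| ∈ [24, 70]  (≈ [24.0000, 70.0000])

|AB| ∈ {13}
|BC| ∈ {10}
|CD| ∈ {47}
|AC| ∈ [3, 23]
|BD| ∈ [37, 57]
|AD| ∈ [24, 70]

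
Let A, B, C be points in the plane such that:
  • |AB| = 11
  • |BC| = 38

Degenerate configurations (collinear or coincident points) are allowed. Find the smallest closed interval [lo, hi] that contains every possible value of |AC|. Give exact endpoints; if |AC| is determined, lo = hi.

|AB| ∈ {11}
|BC| ∈ {38}
|AC| ∈ [27, 49]

|AC| ∈ [27, 49]  (≈ [27.0000, 49.0000])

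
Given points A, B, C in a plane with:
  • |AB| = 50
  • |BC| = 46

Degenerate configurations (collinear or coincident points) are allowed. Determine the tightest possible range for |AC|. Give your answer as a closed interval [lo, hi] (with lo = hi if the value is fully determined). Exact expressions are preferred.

|AB| ∈ {50}
|BC| ∈ {46}
|AC| ∈ [4, 96]

|AC| ∈ [4, 96]  (≈ [4.0000, 96.0000])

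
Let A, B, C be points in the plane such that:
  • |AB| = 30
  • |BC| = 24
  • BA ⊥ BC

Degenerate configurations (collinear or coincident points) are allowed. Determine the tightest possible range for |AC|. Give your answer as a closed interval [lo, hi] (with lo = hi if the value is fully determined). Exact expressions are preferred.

|AB| ∈ {30}
|BC| ∈ {24}
|AC| ∈ {6·√(41)}

|AC| = 6·√(41)  (≈ 38.4187)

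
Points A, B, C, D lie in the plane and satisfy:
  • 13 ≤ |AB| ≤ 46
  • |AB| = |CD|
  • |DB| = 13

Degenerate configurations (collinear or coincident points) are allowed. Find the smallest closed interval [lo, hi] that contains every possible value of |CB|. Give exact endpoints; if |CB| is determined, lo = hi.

|CB| ∈ [0, 59]  (≈ [0.0000, 59.0000])

|AB| ∈ [13, 46]
|BD| ∈ {13}
|CD| ∈ [13, 46]
|AD| ∈ [0, 59]
|BC| ∈ [0, 59]
|AC| ∈ [0, 105]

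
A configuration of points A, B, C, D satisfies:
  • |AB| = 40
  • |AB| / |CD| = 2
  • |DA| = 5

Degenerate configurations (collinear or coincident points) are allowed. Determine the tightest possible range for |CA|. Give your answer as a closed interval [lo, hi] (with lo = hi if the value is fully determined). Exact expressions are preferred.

|AB| ∈ {40}
|AD| ∈ {5}
|CD| ∈ {20}
|BD| ∈ [35, 45]
|AC| ∈ [15, 25]
|BC| ∈ [15, 65]

|CA| ∈ [15, 25]  (≈ [15.0000, 25.0000])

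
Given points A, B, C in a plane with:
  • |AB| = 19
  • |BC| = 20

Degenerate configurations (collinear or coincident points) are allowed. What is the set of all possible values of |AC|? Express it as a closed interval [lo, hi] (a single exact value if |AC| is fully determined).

|AC| ∈ [1, 39]  (≈ [1.0000, 39.0000])

|AB| ∈ {19}
|BC| ∈ {20}
|AC| ∈ [1, 39]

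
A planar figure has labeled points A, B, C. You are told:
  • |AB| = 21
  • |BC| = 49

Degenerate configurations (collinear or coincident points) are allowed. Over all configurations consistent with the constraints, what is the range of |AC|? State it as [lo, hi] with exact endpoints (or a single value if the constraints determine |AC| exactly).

|AC| ∈ [28, 70]  (≈ [28.0000, 70.0000])

|AB| ∈ {21}
|BC| ∈ {49}
|AC| ∈ [28, 70]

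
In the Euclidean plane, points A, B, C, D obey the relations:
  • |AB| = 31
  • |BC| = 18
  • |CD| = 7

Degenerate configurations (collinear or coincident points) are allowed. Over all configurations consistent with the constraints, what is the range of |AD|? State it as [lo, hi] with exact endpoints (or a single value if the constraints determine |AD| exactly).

|AD| ∈ [6, 56]  (≈ [6.0000, 56.0000])

|AB| ∈ {31}
|BC| ∈ {18}
|CD| ∈ {7}
|AC| ∈ [13, 49]
|BD| ∈ [11, 25]
|AD| ∈ [6, 56]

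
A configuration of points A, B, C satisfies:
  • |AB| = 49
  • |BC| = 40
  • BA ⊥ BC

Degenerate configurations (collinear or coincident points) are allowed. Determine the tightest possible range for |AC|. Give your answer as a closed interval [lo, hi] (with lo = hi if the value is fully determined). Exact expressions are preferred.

|AC| = √(4001)  (≈ 63.2535)

|AB| ∈ {49}
|BC| ∈ {40}
|AC| ∈ {√(4001)}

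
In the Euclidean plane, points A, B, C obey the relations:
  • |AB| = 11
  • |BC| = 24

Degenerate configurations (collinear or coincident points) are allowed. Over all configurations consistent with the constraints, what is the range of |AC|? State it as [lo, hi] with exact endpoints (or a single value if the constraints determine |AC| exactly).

|AB| ∈ {11}
|BC| ∈ {24}
|AC| ∈ [13, 35]

|AC| ∈ [13, 35]  (≈ [13.0000, 35.0000])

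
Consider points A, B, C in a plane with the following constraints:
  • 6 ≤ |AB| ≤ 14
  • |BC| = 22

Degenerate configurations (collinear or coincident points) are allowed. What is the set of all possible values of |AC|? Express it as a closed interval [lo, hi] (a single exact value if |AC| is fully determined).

|AC| ∈ [8, 36]  (≈ [8.0000, 36.0000])

|AB| ∈ [6, 14]
|BC| ∈ {22}
|AC| ∈ [8, 36]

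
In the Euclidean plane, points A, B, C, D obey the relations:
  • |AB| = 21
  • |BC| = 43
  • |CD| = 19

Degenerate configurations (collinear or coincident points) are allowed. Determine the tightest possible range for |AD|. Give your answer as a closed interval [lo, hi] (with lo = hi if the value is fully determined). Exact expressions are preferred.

|AB| ∈ {21}
|BC| ∈ {43}
|CD| ∈ {19}
|AC| ∈ [22, 64]
|BD| ∈ [24, 62]
|AD| ∈ [3, 83]

|AD| ∈ [3, 83]  (≈ [3.0000, 83.0000])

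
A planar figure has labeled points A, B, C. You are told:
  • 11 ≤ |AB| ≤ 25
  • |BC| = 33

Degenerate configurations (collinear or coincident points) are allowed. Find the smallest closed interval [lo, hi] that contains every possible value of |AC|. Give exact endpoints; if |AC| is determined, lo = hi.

|AB| ∈ [11, 25]
|BC| ∈ {33}
|AC| ∈ [8, 58]

|AC| ∈ [8, 58]  (≈ [8.0000, 58.0000])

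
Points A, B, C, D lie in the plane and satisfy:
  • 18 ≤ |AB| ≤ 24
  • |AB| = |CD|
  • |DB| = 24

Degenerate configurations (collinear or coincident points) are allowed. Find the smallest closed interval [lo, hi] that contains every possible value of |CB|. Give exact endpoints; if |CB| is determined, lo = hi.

|AB| ∈ [18, 24]
|BD| ∈ {24}
|CD| ∈ [18, 24]
|AD| ∈ [0, 48]
|BC| ∈ [0, 48]
|AC| ∈ [0, 72]

|CB| ∈ [0, 48]  (≈ [0.0000, 48.0000])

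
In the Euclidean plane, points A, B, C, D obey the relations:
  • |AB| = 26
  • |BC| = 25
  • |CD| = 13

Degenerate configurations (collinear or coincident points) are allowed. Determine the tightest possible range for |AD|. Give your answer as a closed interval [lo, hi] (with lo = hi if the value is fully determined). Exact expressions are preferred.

|AD| ∈ [0, 64]  (≈ [0.0000, 64.0000])

|AB| ∈ {26}
|BC| ∈ {25}
|CD| ∈ {13}
|AC| ∈ [1, 51]
|BD| ∈ [12, 38]
|AD| ∈ [0, 64]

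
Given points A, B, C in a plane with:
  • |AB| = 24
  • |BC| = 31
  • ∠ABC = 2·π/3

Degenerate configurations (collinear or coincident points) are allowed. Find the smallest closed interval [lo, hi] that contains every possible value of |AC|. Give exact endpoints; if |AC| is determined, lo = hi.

|AB| ∈ {24}
|BC| ∈ {31}
|AC| ∈ {√(2281)}

|AC| = √(2281)  (≈ 47.7598)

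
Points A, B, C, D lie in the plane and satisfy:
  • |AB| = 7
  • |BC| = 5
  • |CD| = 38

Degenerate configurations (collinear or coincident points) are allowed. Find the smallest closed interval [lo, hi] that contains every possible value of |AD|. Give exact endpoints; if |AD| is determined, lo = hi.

|AD| ∈ [26, 50]  (≈ [26.0000, 50.0000])

|AB| ∈ {7}
|BC| ∈ {5}
|CD| ∈ {38}
|AC| ∈ [2, 12]
|BD| ∈ [33, 43]
|AD| ∈ [26, 50]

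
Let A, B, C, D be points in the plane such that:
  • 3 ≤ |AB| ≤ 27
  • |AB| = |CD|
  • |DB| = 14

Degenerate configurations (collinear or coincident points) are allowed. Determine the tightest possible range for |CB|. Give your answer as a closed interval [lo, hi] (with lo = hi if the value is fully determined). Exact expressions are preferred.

|CB| ∈ [0, 41]  (≈ [0.0000, 41.0000])

|AB| ∈ [3, 27]
|BD| ∈ {14}
|CD| ∈ [3, 27]
|AD| ∈ [0, 41]
|BC| ∈ [0, 41]
|AC| ∈ [0, 68]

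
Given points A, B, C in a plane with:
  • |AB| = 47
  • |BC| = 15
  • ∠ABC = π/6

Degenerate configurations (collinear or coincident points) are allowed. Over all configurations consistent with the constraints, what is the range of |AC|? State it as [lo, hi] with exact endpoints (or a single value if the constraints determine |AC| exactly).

|AC| = √(2434 - 705·√(3))  (≈ 34.8268)

|AB| ∈ {47}
|BC| ∈ {15}
|AC| ∈ {√(2434 - 705·√(3))}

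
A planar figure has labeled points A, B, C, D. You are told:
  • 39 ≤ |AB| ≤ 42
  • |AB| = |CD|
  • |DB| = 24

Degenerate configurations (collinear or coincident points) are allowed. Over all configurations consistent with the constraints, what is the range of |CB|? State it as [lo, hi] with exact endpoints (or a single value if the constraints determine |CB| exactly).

|CB| ∈ [15, 66]  (≈ [15.0000, 66.0000])

|AB| ∈ [39, 42]
|BD| ∈ {24}
|CD| ∈ [39, 42]
|AD| ∈ [15, 66]
|BC| ∈ [15, 66]
|AC| ∈ [0, 108]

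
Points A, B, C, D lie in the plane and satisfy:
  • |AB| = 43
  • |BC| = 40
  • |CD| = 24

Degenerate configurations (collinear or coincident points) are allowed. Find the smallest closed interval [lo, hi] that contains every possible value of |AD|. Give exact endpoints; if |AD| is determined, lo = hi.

|AD| ∈ [0, 107]  (≈ [0.0000, 107.0000])

|AB| ∈ {43}
|BC| ∈ {40}
|CD| ∈ {24}
|AC| ∈ [3, 83]
|BD| ∈ [16, 64]
|AD| ∈ [0, 107]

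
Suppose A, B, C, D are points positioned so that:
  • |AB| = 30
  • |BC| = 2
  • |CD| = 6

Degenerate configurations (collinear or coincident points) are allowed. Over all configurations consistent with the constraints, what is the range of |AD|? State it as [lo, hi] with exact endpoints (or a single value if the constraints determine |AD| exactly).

|AD| ∈ [22, 38]  (≈ [22.0000, 38.0000])

|AB| ∈ {30}
|BC| ∈ {2}
|CD| ∈ {6}
|AC| ∈ [28, 32]
|BD| ∈ [4, 8]
|AD| ∈ [22, 38]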